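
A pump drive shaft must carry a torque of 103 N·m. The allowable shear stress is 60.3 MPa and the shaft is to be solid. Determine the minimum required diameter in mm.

For a solid shaft τ_max = 16T/(πd³), so d = (16T/(π τ_allow))^(1/3) = (16·103.0/(π·6.03×10^7))^(1/3) = 0.02057 m.

20.6 mm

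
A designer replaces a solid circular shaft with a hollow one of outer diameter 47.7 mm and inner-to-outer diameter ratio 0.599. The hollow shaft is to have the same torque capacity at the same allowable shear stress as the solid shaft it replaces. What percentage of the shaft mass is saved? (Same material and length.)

29.7 %

Equal τ_max and T ⇒ the solid shaft needs d_s³ = d_o³(1−k⁴), so d_s = 47.7·(1−0.599⁴)^(1/3) = 45.56 mm.
Area ratio A_h/A_s = d_o²(1−k²)/d_s² = (1−k²)/(1−k⁴)^(2/3) = 0.7029.
Mass saving = 1 − 0.7029 = 29.7 %.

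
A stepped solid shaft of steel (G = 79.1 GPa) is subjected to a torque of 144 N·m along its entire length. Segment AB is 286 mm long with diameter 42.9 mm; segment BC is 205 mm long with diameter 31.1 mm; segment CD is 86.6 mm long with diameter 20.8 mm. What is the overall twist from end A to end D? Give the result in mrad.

14.2 mrad

J_AB = π(0.0429)⁴/32 = 3.33×10^-7 m⁴; J_BC = π(0.0311)⁴/32 = 9.18×10^-8 m⁴; J_CD = π(0.0208)⁴/32 = 1.84×10^-8 m⁴.
θ = (T/G)·Σ L_i/J_i = (144.0/79.1×10⁹)·(0.286/3.33×10^-7 + 0.205/9.18×10^-8 + 0.0866/1.84×10^-8) = 0.01421 rad.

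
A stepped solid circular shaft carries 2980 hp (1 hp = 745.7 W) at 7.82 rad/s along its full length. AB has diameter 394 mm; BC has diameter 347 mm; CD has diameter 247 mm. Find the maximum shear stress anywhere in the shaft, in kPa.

96000 kPa

ω = 7.82 rad/s, so T = P/ω = 2980×745.7 / 7.820 = 284200 N·m.
Under the same torque, τ_max = 16T/(πd³) is largest where d is smallest — segment CD (d = 247 mm).
τ_max = 16·284200/(π·(0.247)³) = 9.604×10^7 Pa.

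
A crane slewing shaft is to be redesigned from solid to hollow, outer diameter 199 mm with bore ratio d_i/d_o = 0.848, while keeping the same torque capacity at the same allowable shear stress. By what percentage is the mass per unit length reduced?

Equal τ_max and T ⇒ the solid shaft needs d_s³ = d_o³(1−k⁴), so d_s = 199·(1−0.848⁴)^(1/3) = 156.1 mm.
Area ratio A_h/A_s = d_o²(1−k²)/d_s² = (1−k²)/(1−k⁴)^(2/3) = 0.4564.
Mass saving = 1 − 0.4564 = 54.4 %.

54.4 %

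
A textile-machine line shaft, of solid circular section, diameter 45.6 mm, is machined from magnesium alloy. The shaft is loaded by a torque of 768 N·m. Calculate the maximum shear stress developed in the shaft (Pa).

4.13e7 Pa

J = πd⁴/32 = π(0.0456)⁴/32 = 4.245×10^-7 m⁴.
τ_max = T·r/J = 768.0 × 0.0228 / 4.245×10^-7 = 4.125×10^7 Pa.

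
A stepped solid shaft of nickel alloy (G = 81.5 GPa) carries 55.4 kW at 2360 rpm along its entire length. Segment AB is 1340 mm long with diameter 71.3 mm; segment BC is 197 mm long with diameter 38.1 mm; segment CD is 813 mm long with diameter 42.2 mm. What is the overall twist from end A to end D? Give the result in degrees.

ω = 2π·2360/60 = 247.1 rad/s, so T = P/ω = 55.4×10³ / 247.1 = 224.2 N·m.
J_AB = π(0.0713)⁴/32 = 2.54×10^-6 m⁴; J_BC = π(0.0381)⁴/32 = 2.07×10^-7 m⁴; J_CD = π(0.0422)⁴/32 = 3.11×10^-7 m⁴.
θ = (T/G)·Σ L_i/J_i = (224.2/81.5×10⁹)·(1.34/2.54×10^-6 + 0.197/2.07×10^-7 + 0.813/3.11×10^-7) = 0.01125 rad.

0.645°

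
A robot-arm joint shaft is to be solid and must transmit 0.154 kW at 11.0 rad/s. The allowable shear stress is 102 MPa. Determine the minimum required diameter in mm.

ω = 11.0 rad/s, so T = P/ω = 0.154×10³ / 11.00 = 14.00 N·m.
For a solid shaft τ_max = 16T/(πd³), so d = (16T/(π τ_allow))^(1/3) = (16·14.00/(π·1.02×10^8))^(1/3) = 0.008875 m.

8.87 mm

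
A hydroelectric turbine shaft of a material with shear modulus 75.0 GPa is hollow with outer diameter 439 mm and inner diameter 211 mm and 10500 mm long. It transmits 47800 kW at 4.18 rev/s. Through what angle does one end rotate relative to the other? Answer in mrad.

73.8 mrad

ω = 2π·4.18 = 26.26 rad/s, so T = P/ω = 47800×10³ / 26.26 = 1.820e6 N·m.
J = π(d_o⁴ − d_i⁴)/32 = π(0.439⁴ − 0.211⁴)/32 = 3.452×10^-3 m⁴.
θ = T·L/(G·J) = 1.820e6 × 10.5 / (75.0×10⁹ × 3.452×10^-3) = 0.07382 rad.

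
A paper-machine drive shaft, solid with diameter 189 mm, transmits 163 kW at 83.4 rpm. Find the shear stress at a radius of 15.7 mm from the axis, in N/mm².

ω = 2π·83.4/60 = 8.734 rad/s, so T = P/ω = 163×10³ / 8.734 = 18660 N·m.
J = πd⁴/32 = π(0.189)⁴/32 = 1.253×10^-4 m⁴.
Shear stress varies linearly with radius: τ = T·r/J = 18660 × 0.0157 / 1.253×10^-4 = 2.339×10^6 Pa.

2.34 N/mm²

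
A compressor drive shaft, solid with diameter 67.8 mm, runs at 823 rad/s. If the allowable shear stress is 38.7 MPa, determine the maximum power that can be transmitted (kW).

J = πd⁴/32 = π(0.0678)⁴/32 = 2.075×10^-6 m⁴.
T_max = τ_allow·J/r = 3.87×10^7 × 2.075×10^-6 / 0.0339 = 2368 N·m.
ω = 823 rad/s, so P_max = T_max·ω = 1.949×10^6 W.

1950 kW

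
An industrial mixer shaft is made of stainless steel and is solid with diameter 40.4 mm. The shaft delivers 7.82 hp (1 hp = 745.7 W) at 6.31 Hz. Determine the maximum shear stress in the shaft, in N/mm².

ω = 2π·6.31 = 39.65 rad/s, so T = P/ω = 7.82×745.7 / 39.65 = 147.1 N·m.
J = πd⁴/32 = π(0.0404)⁴/32 = 2.615×10^-7 m⁴.
τ_max = T·r/J = 147.1 × 0.0202 / 2.615×10^-7 = 1.136×10^7 Pa.

11.4 N/mm²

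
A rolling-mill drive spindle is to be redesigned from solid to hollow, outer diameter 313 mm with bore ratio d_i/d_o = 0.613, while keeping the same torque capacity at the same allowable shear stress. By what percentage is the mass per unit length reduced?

Equal τ_max and T ⇒ the solid shaft needs d_s³ = d_o³(1−k⁴), so d_s = 313·(1−0.613⁴)^(1/3) = 297.5 mm.
Area ratio A_h/A_s = d_o²(1−k²)/d_s² = (1−k²)/(1−k⁴)^(2/3) = 0.6909.
Mass saving = 1 − 0.6909 = 30.9 %.

30.9 %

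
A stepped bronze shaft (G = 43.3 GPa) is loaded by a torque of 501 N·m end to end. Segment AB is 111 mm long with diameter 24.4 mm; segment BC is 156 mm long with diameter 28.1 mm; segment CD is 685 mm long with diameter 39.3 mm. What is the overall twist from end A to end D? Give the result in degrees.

J_AB = π(0.0244)⁴/32 = 3.48×10^-8 m⁴; J_BC = π(0.0281)⁴/32 = 6.12×10^-8 m⁴; J_CD = π(0.0393)⁴/32 = 2.34×10^-7 m⁴.
θ = (T/G)·Σ L_i/J_i = (501.0/43.3×10⁹)·(0.111/3.48×10^-8 + 0.156/6.12×10^-8 + 0.685/2.34×10^-7) = 0.1002 rad.

5.74°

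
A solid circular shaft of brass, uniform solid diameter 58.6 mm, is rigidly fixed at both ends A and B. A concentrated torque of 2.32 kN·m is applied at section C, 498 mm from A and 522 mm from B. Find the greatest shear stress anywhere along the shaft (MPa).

30.0 MPa

With uniform GJ and both ends fixed, compatibility θ_AC = θ_CB gives T_A·a = T_B·b, together with T_A + T_B = T₀.
T_A = T₀·b/(a+b) = 2320·522/1020 = 1187 N·m; T_B = 1133 N·m.
τ in each portion: τ_AC = 3.00×10^7 Pa, τ_CB = 2.87×10^7 Pa; maximum is in AC.
τ_max = T_AC·r/J = 1187·0.0293/1.16×10^-6 = 3.005×10^7 Pa.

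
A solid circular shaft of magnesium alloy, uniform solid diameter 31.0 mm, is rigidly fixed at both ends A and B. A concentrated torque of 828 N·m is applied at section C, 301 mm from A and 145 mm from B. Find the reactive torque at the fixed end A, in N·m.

With uniform GJ and both ends fixed, compatibility θ_AC = θ_CB gives T_A·a = T_B·b, together with T_A + T_B = T₀.
T_A = T₀·b/(a+b) = 828.0·145/446.0 = 269.2 N·m; T_B = 558.8 N·m.

269 N·m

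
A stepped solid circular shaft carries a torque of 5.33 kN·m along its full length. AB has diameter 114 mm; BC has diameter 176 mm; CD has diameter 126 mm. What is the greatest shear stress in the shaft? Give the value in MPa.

Under the same torque, τ_max = 16T/(πd³) is largest where d is smallest — segment AB (d = 114 mm).
τ_max = 16·5330/(π·(0.114)³) = 1.832×10^7 Pa.

18.3 MPa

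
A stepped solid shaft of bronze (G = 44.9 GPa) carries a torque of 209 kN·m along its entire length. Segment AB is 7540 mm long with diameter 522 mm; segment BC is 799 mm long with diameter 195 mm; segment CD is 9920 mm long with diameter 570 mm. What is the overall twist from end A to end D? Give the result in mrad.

J_AB = π(0.522)⁴/32 = 7.29×10^-3 m⁴; J_BC = π(0.195)⁴/32 = 1.42×10^-4 m⁴; J_CD = π(0.570)⁴/32 = 0.0104 m⁴.
θ = (T/G)·Σ L_i/J_i = (209000/44.9×10⁹)·(7.54/7.29×10^-3 + 0.799/1.42×10^-4 + 9.92/0.0104) = 0.03547 rad.

35.5 mrad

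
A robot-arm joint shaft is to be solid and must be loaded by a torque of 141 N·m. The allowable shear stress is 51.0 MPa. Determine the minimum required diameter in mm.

24.1 mm

For a solid shaft τ_max = 16T/(πd³), so d = (16T/(π τ_allow))^(1/3) = (16·141.0/(π·5.10×10^7))^(1/3) = 0.02415 m.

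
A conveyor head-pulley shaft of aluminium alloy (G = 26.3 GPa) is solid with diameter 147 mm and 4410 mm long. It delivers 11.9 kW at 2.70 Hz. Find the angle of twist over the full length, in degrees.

0.147°

ω = 2π·2.70 = 16.96 rad/s, so T = P/ω = 11.9×10³ / 16.96 = 701.5 N·m.
J = πd⁴/32 = π(0.147)⁴/32 = 4.584×10^-5 m⁴.
θ = T·L/(G·J) = 701.5 × 4.41 / (26.3×10⁹ × 4.584×10^-5) = 2.566×10^-3 rad.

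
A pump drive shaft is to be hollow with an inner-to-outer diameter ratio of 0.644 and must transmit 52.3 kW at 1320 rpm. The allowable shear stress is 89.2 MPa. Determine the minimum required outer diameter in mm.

ω = 2π·1320/60 = 138.2 rad/s, so T = P/ω = 52.3×10³ / 138.2 = 378.4 N·m.
For a hollow shaft with d_i/d_o = 0.644: τ_max = 16T/(π d_o³ (1−k⁴)), so d_o = [16T/(π τ_allow (1−k⁴))]^(1/3) = [16·378.4/(π·8.92×10^7·0.8280)]^(1/3) = 0.02966 m.

29.7 mm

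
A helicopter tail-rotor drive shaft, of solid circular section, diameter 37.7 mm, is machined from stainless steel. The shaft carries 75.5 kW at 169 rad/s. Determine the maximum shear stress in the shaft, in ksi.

6.16 ksi

ω = 169 rad/s, so T = P/ω = 75.5×10³ / 169.0 = 446.7 N·m.
J = πd⁴/32 = π(0.0377)⁴/32 = 1.983×10^-7 m⁴.
τ_max = T·r/J = 446.7 × 0.0189 / 1.983×10^-7 = 4.246×10^7 Pa.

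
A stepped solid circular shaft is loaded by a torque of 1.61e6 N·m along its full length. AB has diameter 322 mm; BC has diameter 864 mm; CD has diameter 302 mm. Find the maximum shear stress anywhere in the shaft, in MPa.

Under the same torque, τ_max = 16T/(πd³) is largest where d is smallest — segment CD (d = 302 mm).
τ_max = 16·1.610e6/(π·(0.302)³) = 2.977×10^8 Pa.

298 MPa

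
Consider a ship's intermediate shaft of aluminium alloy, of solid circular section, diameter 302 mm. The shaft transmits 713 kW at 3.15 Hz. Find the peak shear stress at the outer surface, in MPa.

ω = 2π·3.15 = 19.79 rad/s, so T = P/ω = 713×10³ / 19.79 = 36020 N·m.
J = πd⁴/32 = π(0.302)⁴/32 = 8.166×10^-4 m⁴.
τ_max = T·r/J = 36020 × 0.151 / 8.166×10^-4 = 6.661×10^6 Pa.

6.66 MPa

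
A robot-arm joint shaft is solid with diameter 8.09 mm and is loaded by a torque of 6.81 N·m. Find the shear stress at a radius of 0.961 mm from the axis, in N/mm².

15.6 N/mm²

J = πd⁴/32 = π(0.00809)⁴/32 = 4.205×10^-10 m⁴.
Shear stress varies linearly with radius: τ = T·r/J = 6.810 × 9.61e-4 / 4.205×10^-10 = 1.556×10^7 Pa.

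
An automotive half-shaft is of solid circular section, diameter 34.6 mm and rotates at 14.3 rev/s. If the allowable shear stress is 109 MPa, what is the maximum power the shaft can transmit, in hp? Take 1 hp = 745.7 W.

J = πd⁴/32 = π(0.0346)⁴/32 = 1.407×10^-7 m⁴.
T_max = τ_allow·J/r = 1.09×10^8 × 1.407×10^-7 / 0.0173 = 886.5 N·m.
ω = 2π·14.3 = 89.85 rad/s, so P_max = T_max·ω = 7.965×10^4 W.

107 hp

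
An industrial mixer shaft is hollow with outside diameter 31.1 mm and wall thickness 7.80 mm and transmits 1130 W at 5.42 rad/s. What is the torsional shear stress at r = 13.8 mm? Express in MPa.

33.4 MPa

ω = 5.42 rad/s, so T = P/ω = 1130 / 5.420 = 208.5 N·m.
J = π(d_o⁴ − d_i⁴)/32 = π(0.0311⁴ − 0.0155⁴)/32 = 8.618×10^-8 m⁴.
Shear stress varies linearly with radius: τ = T·r/J = 208.5 × 0.0138 / 8.618×10^-8 = 3.339×10^7 Pa.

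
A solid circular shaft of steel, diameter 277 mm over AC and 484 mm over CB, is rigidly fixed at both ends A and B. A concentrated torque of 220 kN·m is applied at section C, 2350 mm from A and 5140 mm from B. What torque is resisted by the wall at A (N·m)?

Compatibility: T_A·a/J_AC = T_B·b/J_CB with T_A + T_B = T₀.
J_AC = 5.78×10^-4 m⁴, J_CB = 5.39×10^-3 m⁴, so T_A = T₀·(J_AC/a)/((J_AC/a)+(J_CB/b)) = 41810 N·m, T_B = 178200 N·m.

41800 N·m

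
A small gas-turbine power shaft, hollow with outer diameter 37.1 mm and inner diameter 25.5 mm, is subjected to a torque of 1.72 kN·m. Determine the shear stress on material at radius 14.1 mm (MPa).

168 MPa

J = π(d_o⁴ − d_i⁴)/32 = π(0.0371⁴ − 0.0255⁴)/32 = 1.445×10^-7 m⁴.
Shear stress varies linearly with radius: τ = T·r/J = 1720 × 0.0141 / 1.445×10^-7 = 1.679×10^8 Pa.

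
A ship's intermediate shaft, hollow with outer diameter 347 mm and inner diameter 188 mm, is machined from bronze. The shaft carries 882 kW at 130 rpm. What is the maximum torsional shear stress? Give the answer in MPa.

ω = 2π·130/60 = 13.61 rad/s, so T = P/ω = 882×10³ / 13.61 = 64790 N·m.
J = π(d_o⁴ − d_i⁴)/32 = π(0.347⁴ − 0.188⁴)/32 = 1.301×10^-3 m⁴.
τ_max = T·r/J = 64790 × 0.173 / 1.301×10^-3 = 8.642×10^6 Pa.

8.64 MPa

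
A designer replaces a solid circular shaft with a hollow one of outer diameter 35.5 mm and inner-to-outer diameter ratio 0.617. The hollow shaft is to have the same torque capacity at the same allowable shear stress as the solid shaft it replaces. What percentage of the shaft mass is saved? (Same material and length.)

Equal τ_max and T ⇒ the solid shaft needs d_s³ = d_o³(1−k⁴), so d_s = 35.5·(1−0.617⁴)^(1/3) = 33.69 mm.
Area ratio A_h/A_s = d_o²(1−k²)/d_s² = (1−k²)/(1−k⁴)^(2/3) = 0.6874.
Mass saving = 1 − 0.6874 = 31.3 %.

31.3 %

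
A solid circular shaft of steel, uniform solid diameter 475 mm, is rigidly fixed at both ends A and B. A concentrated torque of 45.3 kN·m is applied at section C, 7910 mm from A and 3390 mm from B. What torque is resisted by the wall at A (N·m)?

13600 N·m

With uniform GJ and both ends fixed, compatibility θ_AC = θ_CB gives T_A·a = T_B·b, together with T_A + T_B = T₀.
T_A = T₀·b/(a+b) = 45300·3390/11300 = 13590 N·m; T_B = 31710 N·m.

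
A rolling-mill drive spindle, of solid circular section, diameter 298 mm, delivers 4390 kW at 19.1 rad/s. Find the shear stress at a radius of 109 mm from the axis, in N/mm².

ω = 19.1 rad/s, so T = P/ω = 4390×10³ / 19.10 = 229800 N·m.
J = πd⁴/32 = π(0.298)⁴/32 = 7.742×10^-4 m⁴.
Shear stress varies linearly with radius: τ = T·r/J = 229800 × 0.109 / 7.742×10^-4 = 3.236×10^7 Pa.

32.4 N/mm²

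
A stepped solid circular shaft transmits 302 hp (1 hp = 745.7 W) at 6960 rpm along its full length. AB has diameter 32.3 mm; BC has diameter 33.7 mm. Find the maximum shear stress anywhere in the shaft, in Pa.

ω = 2π·6960/60 = 728.8 rad/s, so T = P/ω = 302×745.7 / 728.8 = 309.0 N·m.
Under the same torque, τ_max = 16T/(πd³) is largest where d is smallest — segment AB (d = 32.3 mm).
τ_max = 16·309.0/(π·(0.0323)³) = 4.670×10^7 Pa.

4.67e7 Pa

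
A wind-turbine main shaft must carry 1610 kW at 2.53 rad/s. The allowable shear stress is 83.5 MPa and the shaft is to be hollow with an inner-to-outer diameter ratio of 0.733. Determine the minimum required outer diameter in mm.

379 mm

ω = 2.53 rad/s, so T = P/ω = 1610×10³ / 2.530 = 636400 N·m.
For a hollow shaft with d_i/d_o = 0.733: τ_max = 16T/(π d_o³ (1−k⁴)), so d_o = [16T/(π τ_allow (1−k⁴))]^(1/3) = [16·636400/(π·8.35×10^7·0.7113)]^(1/3) = 0.3793 m.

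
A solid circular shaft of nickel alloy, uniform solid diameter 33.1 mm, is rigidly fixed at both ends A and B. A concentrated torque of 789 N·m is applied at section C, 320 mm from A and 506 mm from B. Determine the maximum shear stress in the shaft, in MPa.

With uniform GJ and both ends fixed, compatibility θ_AC = θ_CB gives T_A·a = T_B·b, together with T_A + T_B = T₀.
T_A = T₀·b/(a+b) = 789.0·506/826.0 = 483.3 N·m; T_B = 305.7 N·m.
τ in each portion: τ_AC = 6.79×10^7 Pa, τ_CB = 4.29×10^7 Pa; maximum is in AC.
τ_max = T_AC·r/J = 483.3·0.0166/1.18×10^-7 = 6.788×10^7 Pa.

67.9 MPa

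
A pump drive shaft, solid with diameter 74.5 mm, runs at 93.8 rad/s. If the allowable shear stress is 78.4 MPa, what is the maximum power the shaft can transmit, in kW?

597 kW

J = πd⁴/32 = π(0.0745)⁴/32 = 3.024×10^-6 m⁴.
T_max = τ_allow·J/r = 7.84×10^7 × 3.024×10^-6 / 0.0372 = 6365 N·m.
ω = 93.8 rad/s, so P_max = T_max·ω = 5.971×10^5 W.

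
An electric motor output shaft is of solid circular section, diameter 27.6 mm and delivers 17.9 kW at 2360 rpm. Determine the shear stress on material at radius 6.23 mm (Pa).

ω = 2π·2360/60 = 247.1 rad/s, so T = P/ω = 17.9×10³ / 247.1 = 72.43 N·m.
J = πd⁴/32 = π(0.0276)⁴/32 = 5.697×10^-8 m⁴.
Shear stress varies linearly with radius: τ = T·r/J = 72.43 × 0.00623 / 5.697×10^-8 = 7.921×10^6 Pa.

7.92e6 Pa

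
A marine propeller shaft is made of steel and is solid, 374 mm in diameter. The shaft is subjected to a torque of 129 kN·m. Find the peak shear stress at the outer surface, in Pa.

J = πd⁴/32 = π(0.374)⁴/32 = 1.921×10^-3 m⁴.
τ_max = T·r/J = 129000 × 0.187 / 1.921×10^-3 = 1.256×10^7 Pa.

1.26e7 Pa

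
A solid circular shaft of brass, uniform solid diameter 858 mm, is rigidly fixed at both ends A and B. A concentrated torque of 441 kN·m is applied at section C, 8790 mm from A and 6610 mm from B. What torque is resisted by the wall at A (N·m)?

With uniform GJ and both ends fixed, compatibility θ_AC = θ_CB gives T_A·a = T_B·b, together with T_A + T_B = T₀.
T_A = T₀·b/(a+b) = 441000·6610/15400 = 189300 N·m; T_B = 251700 N·m.

189000 N·m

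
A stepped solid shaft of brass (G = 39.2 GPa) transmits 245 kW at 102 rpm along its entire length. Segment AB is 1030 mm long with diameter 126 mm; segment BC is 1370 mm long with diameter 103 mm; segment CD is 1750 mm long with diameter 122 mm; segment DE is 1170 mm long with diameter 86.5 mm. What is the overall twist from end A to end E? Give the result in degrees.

15.4°

ω = 2π·102/60 = 10.68 rad/s, so T = P/ω = 245×10³ / 10.68 = 22940 N·m.
J_AB = π(0.126)⁴/32 = 2.47×10^-5 m⁴; J_BC = π(0.103)⁴/32 = 1.10×10^-5 m⁴; J_CD = π(0.122)⁴/32 = 2.17×10^-5 m⁴; J_DE = π(0.0865)⁴/32 = 5.50×10^-6 m⁴.
θ = (T/G)·Σ L_i/J_i = (22940/39.2×10⁹)·(1.03/2.47×10^-5 + 1.37/1.10×10^-5 + 1.75/2.17×10^-5 + 1.17/5.50×10^-6) = 0.2685 rad.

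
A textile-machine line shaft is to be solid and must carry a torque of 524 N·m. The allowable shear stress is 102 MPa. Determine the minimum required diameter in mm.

For a solid shaft τ_max = 16T/(πd³), so d = (16T/(π τ_allow))^(1/3) = (16·524.0/(π·1.02×10^8))^(1/3) = 0.02969 m.

29.7 mm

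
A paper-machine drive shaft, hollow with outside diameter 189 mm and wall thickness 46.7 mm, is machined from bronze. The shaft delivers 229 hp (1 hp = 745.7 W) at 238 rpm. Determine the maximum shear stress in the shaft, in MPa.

ω = 2π·238/60 = 24.92 rad/s, so T = P/ω = 229×745.7 / 24.92 = 6852 N·m.
J = π(d_o⁴ − d_i⁴)/32 = π(0.189⁴ − 0.0956⁴)/32 = 1.171×10^-4 m⁴.
τ_max = T·r/J = 6852 × 0.0945 / 1.171×10^-4 = 5.531×10^6 Pa.

5.53 MPa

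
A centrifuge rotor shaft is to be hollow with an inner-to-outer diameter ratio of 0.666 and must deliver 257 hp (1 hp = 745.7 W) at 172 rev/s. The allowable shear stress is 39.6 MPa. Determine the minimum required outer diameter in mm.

ω = 2π·172 = 1081 rad/s, so T = P/ω = 257×745.7 / 1081 = 177.3 N·m.
For a hollow shaft with d_i/d_o = 0.666: τ_max = 16T/(π d_o³ (1−k⁴)), so d_o = [16T/(π τ_allow (1−k⁴))]^(1/3) = [16·177.3/(π·3.96×10^7·0.8033)]^(1/3) = 0.03051 m.

30.5 mm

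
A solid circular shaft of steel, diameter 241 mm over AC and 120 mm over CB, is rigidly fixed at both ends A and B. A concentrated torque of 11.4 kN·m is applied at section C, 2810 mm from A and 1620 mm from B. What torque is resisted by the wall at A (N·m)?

10300 N·m

Compatibility: T_A·a/J_AC = T_B·b/J_CB with T_A + T_B = T₀.
J_AC = 3.31×10^-4 m⁴, J_CB = 2.04×10^-5 m⁴, so T_A = T₀·(J_AC/a)/((J_AC/a)+(J_CB/b)) = 10300 N·m, T_B = 1098 N·m.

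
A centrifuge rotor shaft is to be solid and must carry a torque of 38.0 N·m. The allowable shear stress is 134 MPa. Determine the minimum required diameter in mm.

11.3 mm

For a solid shaft τ_max = 16T/(πd³), so d = (16T/(π τ_allow))^(1/3) = (16·38.00/(π·1.34×10^8))^(1/3) = 0.01130 m.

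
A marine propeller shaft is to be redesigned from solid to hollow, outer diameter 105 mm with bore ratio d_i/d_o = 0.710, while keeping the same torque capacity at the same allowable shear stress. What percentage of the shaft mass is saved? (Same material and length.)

39.7 %

Equal τ_max and T ⇒ the solid shaft needs d_s³ = d_o³(1−k⁴), so d_s = 105·(1−0.710⁴)^(1/3) = 95.22 mm.
Area ratio A_h/A_s = d_o²(1−k²)/d_s² = (1−k²)/(1−k⁴)^(2/3) = 0.6029.
Mass saving = 1 − 0.6029 = 39.7 %.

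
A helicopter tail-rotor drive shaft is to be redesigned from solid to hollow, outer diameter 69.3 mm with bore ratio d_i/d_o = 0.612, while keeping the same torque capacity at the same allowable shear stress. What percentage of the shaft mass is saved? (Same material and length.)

30.8 %

Equal τ_max and T ⇒ the solid shaft needs d_s³ = d_o³(1−k⁴), so d_s = 69.3·(1−0.612⁴)^(1/3) = 65.89 mm.
Area ratio A_h/A_s = d_o²(1−k²)/d_s² = (1−k²)/(1−k⁴)^(2/3) = 0.6918.
Mass saving = 1 − 0.6918 = 30.8 %.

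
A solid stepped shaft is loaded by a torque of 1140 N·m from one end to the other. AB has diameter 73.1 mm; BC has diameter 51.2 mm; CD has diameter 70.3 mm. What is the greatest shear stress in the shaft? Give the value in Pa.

4.33e7 Pa

Under the same torque, τ_max = 16T/(πd³) is largest where d is smallest — segment BC (d = 51.2 mm).
τ_max = 16·1140/(π·(0.0512)³) = 4.326×10^7 Pa.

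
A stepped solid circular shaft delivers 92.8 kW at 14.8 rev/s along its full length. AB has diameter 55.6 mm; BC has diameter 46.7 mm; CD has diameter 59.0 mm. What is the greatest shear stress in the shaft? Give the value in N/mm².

ω = 2π·14.8 = 92.99 rad/s, so T = P/ω = 92.8×10³ / 92.99 = 997.9 N·m.
Under the same torque, τ_max = 16T/(πd³) is largest where d is smallest — segment BC (d = 46.7 mm).
τ_max = 16·997.9/(π·(0.0467)³) = 4.990×10^7 Pa.

49.9 N/mm²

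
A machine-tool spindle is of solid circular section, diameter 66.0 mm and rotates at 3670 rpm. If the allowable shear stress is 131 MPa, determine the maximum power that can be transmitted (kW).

J = πd⁴/32 = π(0.0660)⁴/32 = 1.863×10^-6 m⁴.
T_max = τ_allow·J/r = 1.31×10^8 × 1.863×10^-6 / 0.0330 = 7395 N·m.
ω = 2π·3670/60 = 384.3 rad/s, so P_max = T_max·ω = 2.842×10^6 W.

2840 kW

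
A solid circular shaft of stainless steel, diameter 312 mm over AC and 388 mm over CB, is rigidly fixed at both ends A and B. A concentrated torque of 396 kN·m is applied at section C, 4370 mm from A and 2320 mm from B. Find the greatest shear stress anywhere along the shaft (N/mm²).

Compatibility: T_A·a/J_AC = T_B·b/J_CB with T_A + T_B = T₀.
J_AC = 9.30×10^-4 m⁴, J_CB = 2.22×10^-3 m⁴, so T_A = T₀·(J_AC/a)/((J_AC/a)+(J_CB/b)) = 71930 N·m, T_B = 324100 N·m.
τ in each portion: τ_AC = 1.21×10^7 Pa, τ_CB = 2.83×10^7 Pa; maximum is in CB.
τ_max = T_CB·r/J = 324100·0.194/2.22×10^-3 = 2.826×10^7 Pa.

28.3 N/mm²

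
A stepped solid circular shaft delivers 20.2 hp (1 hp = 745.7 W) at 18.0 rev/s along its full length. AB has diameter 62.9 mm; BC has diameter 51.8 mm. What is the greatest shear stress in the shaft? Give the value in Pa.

4.88e6 Pa

ω = 2π·18.0 = 113.1 rad/s, so T = P/ω = 20.2×745.7 / 113.1 = 133.2 N·m.
Under the same torque, τ_max = 16T/(πd³) is largest where d is smallest — segment BC (d = 51.8 mm).
τ_max = 16·133.2/(π·(0.0518)³) = 4.880×10^6 Pa.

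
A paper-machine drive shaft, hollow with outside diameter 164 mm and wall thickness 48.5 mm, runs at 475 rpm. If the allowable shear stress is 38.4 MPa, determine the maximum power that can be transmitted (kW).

J = π(d_o⁴ − d_i⁴)/32 = π(0.164⁴ − 0.0670⁴)/32 = 6.904×10^-5 m⁴.
T_max = τ_allow·J/r = 3.84×10^7 × 6.904×10^-5 / 0.0820 = 32330 N·m.
ω = 2π·475/60 = 49.74 rad/s, so P_max = T_max·ω = 1.608×10^6 W.

1610 kW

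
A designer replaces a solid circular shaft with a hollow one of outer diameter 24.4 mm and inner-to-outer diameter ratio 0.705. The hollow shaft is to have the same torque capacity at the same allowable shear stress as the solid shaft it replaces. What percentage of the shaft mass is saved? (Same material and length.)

39.2 %

Equal τ_max and T ⇒ the solid shaft needs d_s³ = d_o³(1−k⁴), so d_s = 24.4·(1−0.705⁴)^(1/3) = 22.20 mm.
Area ratio A_h/A_s = d_o²(1−k²)/d_s² = (1−k²)/(1−k⁴)^(2/3) = 0.6077.
Mass saving = 1 − 0.6077 = 39.2 %.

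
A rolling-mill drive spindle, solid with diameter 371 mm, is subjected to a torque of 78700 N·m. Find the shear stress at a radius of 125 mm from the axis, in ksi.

0.767 ksi

J = πd⁴/32 = π(0.371)⁴/32 = 1.860×10^-3 m⁴.
Shear stress varies linearly with radius: τ = T·r/J = 78700 × 0.125 / 1.860×10^-3 = 5.289×10^6 Pa.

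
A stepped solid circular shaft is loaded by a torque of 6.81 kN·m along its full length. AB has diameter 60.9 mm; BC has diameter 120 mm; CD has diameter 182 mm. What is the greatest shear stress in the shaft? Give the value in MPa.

154 MPa

Under the same torque, τ_max = 16T/(πd³) is largest where d is smallest — segment AB (d = 60.9 mm).
τ_max = 16·6810/(π·(0.0609)³) = 1.536×10^8 Pa.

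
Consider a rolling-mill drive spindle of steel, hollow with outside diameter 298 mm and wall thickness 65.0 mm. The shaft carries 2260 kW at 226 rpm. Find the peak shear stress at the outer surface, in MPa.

20.4 MPa

ω = 2π·226/60 = 23.67 rad/s, so T = P/ω = 2260×10³ / 23.67 = 95490 N·m.
J = π(d_o⁴ − d_i⁴)/32 = π(0.298⁴ − 0.168⁴)/32 = 6.960×10^-4 m⁴.
τ_max = T·r/J = 95490 × 0.149 / 6.960×10^-4 = 2.044×10^7 Pa.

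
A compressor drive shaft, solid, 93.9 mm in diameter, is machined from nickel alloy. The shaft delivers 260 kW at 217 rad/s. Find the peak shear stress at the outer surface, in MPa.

7.37 MPa

ω = 217 rad/s, so T = P/ω = 260×10³ / 217.0 = 1198 N·m.
J = πd⁴/32 = π(0.0939)⁴/32 = 7.632×10^-6 m⁴.
τ_max = T·r/J = 1198 × 0.0470 / 7.632×10^-6 = 7.370×10^6 Pa.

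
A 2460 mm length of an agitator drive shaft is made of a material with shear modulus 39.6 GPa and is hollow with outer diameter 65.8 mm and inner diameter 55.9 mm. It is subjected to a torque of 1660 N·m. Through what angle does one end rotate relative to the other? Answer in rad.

J = π(d_o⁴ − d_i⁴)/32 = π(0.0658⁴ − 0.0559⁴)/32 = 8.817×10^-7 m⁴.
θ = T·L/(G·J) = 1660 × 2.46 / (39.6×10⁹ × 8.817×10^-7) = 0.1170 rad.

0.117 rad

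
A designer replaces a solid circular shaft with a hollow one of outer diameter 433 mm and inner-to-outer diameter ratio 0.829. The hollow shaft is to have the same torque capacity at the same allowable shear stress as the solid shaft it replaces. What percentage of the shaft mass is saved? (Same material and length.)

52.1 %

Equal τ_max and T ⇒ the solid shaft needs d_s³ = d_o³(1−k⁴), so d_s = 433·(1−0.829⁴)^(1/3) = 349.9 mm.
Area ratio A_h/A_s = d_o²(1−k²)/d_s² = (1−k²)/(1−k⁴)^(2/3) = 0.4789.
Mass saving = 1 − 0.4789 = 52.1 %.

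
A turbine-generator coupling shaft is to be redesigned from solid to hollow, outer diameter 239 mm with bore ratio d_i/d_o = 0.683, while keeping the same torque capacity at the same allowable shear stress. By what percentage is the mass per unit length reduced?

37.2 %

Equal τ_max and T ⇒ the solid shaft needs d_s³ = d_o³(1−k⁴), so d_s = 239·(1−0.683⁴)^(1/3) = 220.2 mm.
Area ratio A_h/A_s = d_o²(1−k²)/d_s² = (1−k²)/(1−k⁴)^(2/3) = 0.6283.
Mass saving = 1 − 0.6283 = 37.2 %.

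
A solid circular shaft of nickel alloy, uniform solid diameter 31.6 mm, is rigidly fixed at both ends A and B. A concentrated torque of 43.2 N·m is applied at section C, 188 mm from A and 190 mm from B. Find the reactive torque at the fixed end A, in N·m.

21.7 N·m

With uniform GJ and both ends fixed, compatibility θ_AC = θ_CB gives T_A·a = T_B·b, together with T_A + T_B = T₀.
T_A = T₀·b/(a+b) = 43.20·190/378.0 = 21.71 N·m; T_B = 21.49 N·m.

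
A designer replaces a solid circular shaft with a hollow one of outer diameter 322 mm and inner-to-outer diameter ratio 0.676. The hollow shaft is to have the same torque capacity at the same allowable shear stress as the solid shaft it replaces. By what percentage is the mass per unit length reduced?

36.5 %

Equal τ_max and T ⇒ the solid shaft needs d_s³ = d_o³(1−k⁴), so d_s = 322·(1−0.676⁴)^(1/3) = 297.8 mm.
Area ratio A_h/A_s = d_o²(1−k²)/d_s² = (1−k²)/(1−k⁴)^(2/3) = 0.6348.
Mass saving = 1 − 0.6348 = 36.5 %.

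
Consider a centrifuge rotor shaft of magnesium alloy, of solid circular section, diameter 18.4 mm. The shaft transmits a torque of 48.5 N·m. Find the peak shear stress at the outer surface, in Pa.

3.97e7 Pa

J = πd⁴/32 = π(0.0184)⁴/32 = 1.125×10^-8 m⁴.
τ_max = T·r/J = 48.50 × 0.00920 / 1.125×10^-8 = 3.965×10^7 Pa.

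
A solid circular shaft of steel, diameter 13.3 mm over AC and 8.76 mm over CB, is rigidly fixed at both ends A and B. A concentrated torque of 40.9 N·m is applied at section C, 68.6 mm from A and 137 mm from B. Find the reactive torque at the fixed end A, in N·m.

Compatibility: T_A·a/J_AC = T_B·b/J_CB with T_A + T_B = T₀.
J_AC = 3.07×10^-9 m⁴, J_CB = 5.78×10^-10 m⁴, so T_A = T₀·(J_AC/a)/((J_AC/a)+(J_CB/b)) = 37.38 N·m, T_B = 3.522 N·m.

37.4 N·m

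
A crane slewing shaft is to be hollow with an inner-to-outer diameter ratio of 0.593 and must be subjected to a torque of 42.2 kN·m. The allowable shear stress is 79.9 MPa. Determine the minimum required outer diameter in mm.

For a hollow shaft with d_i/d_o = 0.593: τ_max = 16T/(π d_o³ (1−k⁴)), so d_o = [16T/(π τ_allow (1−k⁴))]^(1/3) = [16·42200/(π·7.99×10^7·0.8763)]^(1/3) = 0.1453 m.

145 mm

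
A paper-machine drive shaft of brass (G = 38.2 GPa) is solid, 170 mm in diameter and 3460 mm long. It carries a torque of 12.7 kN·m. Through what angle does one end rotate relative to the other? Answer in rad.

0.0140 rad

J = πd⁴/32 = π(0.170)⁴/32 = 8.200×10^-5 m⁴.
θ = T·L/(G·J) = 12700 × 3.46 / (38.2×10⁹ × 8.200×10^-5) = 0.01403 rad.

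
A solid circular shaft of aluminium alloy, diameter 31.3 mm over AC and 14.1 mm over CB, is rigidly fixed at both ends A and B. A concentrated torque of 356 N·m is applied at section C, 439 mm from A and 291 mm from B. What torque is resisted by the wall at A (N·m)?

335 N·m

Compatibility: T_A·a/J_AC = T_B·b/J_CB with T_A + T_B = T₀.
J_AC = 9.42×10^-8 m⁴, J_CB = 3.88×10^-9 m⁴, so T_A = T₀·(J_AC/a)/((J_AC/a)+(J_CB/b)) = 335.2 N·m, T_B = 20.82 N·m.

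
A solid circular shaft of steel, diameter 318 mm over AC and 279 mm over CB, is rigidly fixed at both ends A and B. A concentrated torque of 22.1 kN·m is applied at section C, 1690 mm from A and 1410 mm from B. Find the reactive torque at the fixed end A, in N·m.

Compatibility: T_A·a/J_AC = T_B·b/J_CB with T_A + T_B = T₀.
J_AC = 1.00×10^-3 m⁴, J_CB = 5.95×10^-4 m⁴, so T_A = T₀·(J_AC/a)/((J_AC/a)+(J_CB/b)) = 12920 N·m, T_B = 9177 N·m.

12900 N·m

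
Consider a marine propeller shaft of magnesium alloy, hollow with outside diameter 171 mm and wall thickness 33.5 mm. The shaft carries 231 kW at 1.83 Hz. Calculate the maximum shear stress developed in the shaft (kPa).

ω = 2π·1.83 = 11.50 rad/s, so T = P/ω = 231×10³ / 11.50 = 20090 N·m.
J = π(d_o⁴ − d_i⁴)/32 = π(0.171⁴ − 0.104⁴)/32 = 7.246×10^-5 m⁴.
τ_max = T·r/J = 20090 × 0.0855 / 7.246×10^-5 = 2.371×10^7 Pa.

23700 kPa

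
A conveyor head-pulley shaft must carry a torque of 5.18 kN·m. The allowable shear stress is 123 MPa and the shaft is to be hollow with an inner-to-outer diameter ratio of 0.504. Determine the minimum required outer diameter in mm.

For a hollow shaft with d_i/d_o = 0.504: τ_max = 16T/(π d_o³ (1−k⁴)), so d_o = [16T/(π τ_allow (1−k⁴))]^(1/3) = [16·5180/(π·1.23×10^8·0.9355)]^(1/3) = 0.06121 m.

61.2 mm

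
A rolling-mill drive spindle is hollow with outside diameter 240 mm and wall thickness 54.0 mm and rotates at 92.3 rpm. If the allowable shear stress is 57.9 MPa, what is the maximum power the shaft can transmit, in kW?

J = π(d_o⁴ − d_i⁴)/32 = π(0.240⁴ − 0.132⁴)/32 = 2.959×10^-4 m⁴.
T_max = τ_allow·J/r = 5.79×10^7 × 2.959×10^-4 / 0.120 = 142800 N·m.
ω = 2π·92.3/60 = 9.666 rad/s, so P_max = T_max·ω = 1.380×10^6 W.

1380 kW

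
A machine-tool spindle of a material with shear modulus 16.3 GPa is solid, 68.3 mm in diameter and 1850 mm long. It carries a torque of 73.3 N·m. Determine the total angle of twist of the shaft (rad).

J = πd⁴/32 = π(0.0683)⁴/32 = 2.136×10^-6 m⁴.
θ = T·L/(G·J) = 73.30 × 1.85 / (16.3×10⁹ × 2.136×10^-6) = 3.894×10^-3 rad.

0.00389 rad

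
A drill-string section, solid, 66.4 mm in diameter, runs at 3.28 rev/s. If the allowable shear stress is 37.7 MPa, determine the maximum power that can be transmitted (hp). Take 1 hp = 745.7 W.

59.9 hp

J = πd⁴/32 = π(0.0664)⁴/32 = 1.908×10^-6 m⁴.
T_max = τ_allow·J/r = 3.77×10^7 × 1.908×10^-6 / 0.0332 = 2167 N·m.
ω = 2π·3.28 = 20.61 rad/s, so P_max = T_max·ω = 4.466×10^4 W.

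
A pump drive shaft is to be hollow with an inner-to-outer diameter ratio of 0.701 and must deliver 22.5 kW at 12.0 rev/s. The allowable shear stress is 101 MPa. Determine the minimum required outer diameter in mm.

27.1 mm

ω = 2π·12.0 = 75.40 rad/s, so T = P/ω = 22.5×10³ / 75.40 = 298.4 N·m.
For a hollow shaft with d_i/d_o = 0.701: τ_max = 16T/(π d_o³ (1−k⁴)), so d_o = [16T/(π τ_allow (1−k⁴))]^(1/3) = [16·298.4/(π·1.01×10^8·0.7585)]^(1/3) = 0.02707 m.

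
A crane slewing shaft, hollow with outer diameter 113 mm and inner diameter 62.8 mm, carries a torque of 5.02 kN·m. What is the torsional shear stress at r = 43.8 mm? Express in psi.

J = π(d_o⁴ − d_i⁴)/32 = π(0.113⁴ − 0.0628⁴)/32 = 1.448×10^-5 m⁴.
Shear stress varies linearly with radius: τ = T·r/J = 5020 × 0.0438 / 1.448×10^-5 = 1.518×10^7 Pa.

2200 psi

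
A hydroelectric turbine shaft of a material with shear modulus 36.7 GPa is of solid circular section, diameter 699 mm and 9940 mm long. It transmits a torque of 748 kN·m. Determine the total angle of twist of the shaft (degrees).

J = πd⁴/32 = π(0.699)⁴/32 = 0.02344 m⁴.
θ = T·L/(G·J) = 748000 × 9.94 / (36.7×10⁹ × 0.02344) = 8.644×10^-3 rad.

0.495°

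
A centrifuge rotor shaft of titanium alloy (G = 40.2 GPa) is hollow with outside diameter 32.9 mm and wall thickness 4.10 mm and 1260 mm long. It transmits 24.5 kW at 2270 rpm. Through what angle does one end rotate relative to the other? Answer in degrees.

2.36°

ω = 2π·2270/60 = 237.7 rad/s, so T = P/ω = 24.5×10³ / 237.7 = 103.1 N·m.
J = π(d_o⁴ − d_i⁴)/32 = π(0.0329⁴ − 0.0247⁴)/32 = 7.848×10^-8 m⁴.
θ = T·L/(G·J) = 103.1 × 1.26 / (40.2×10⁹ × 7.848×10^-8) = 0.04116 rad.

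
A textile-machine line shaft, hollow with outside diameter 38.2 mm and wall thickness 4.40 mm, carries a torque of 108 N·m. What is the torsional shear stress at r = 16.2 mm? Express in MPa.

12.9 MPa

J = π(d_o⁴ − d_i⁴)/32 = π(0.0382⁴ − 0.0294⁴)/32 = 1.357×10^-7 m⁴.
Shear stress varies linearly with radius: τ = T·r/J = 108.0 × 0.0162 / 1.357×10^-7 = 1.289×10^7 Pa.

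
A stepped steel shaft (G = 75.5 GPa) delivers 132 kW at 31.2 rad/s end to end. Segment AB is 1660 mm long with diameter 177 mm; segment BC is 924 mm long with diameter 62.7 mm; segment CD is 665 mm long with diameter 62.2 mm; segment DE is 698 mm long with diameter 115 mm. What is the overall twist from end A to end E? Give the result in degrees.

ω = 31.2 rad/s, so T = P/ω = 132×10³ / 31.20 = 4231 N·m.
J_AB = π(0.177)⁴/32 = 9.64×10^-5 m⁴; J_BC = π(0.0627)⁴/32 = 1.52×10^-6 m⁴; J_CD = π(0.0622)⁴/32 = 1.47×10^-6 m⁴; J_DE = π(0.115)⁴/32 = 1.72×10^-5 m⁴.
θ = (T/G)·Σ L_i/J_i = (4231/75.5×10⁹)·(1.66/9.64×10^-5 + 0.924/1.52×10^-6 + 0.665/1.47×10^-6 + 0.698/1.72×10^-5) = 0.06273 rad.

3.59°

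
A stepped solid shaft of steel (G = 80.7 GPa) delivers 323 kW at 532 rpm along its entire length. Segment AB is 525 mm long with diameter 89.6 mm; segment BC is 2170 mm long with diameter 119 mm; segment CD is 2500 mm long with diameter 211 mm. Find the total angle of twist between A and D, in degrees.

ω = 2π·532/60 = 55.71 rad/s, so T = P/ω = 323×10³ / 55.71 = 5798 N·m.
J_AB = π(0.0896)⁴/32 = 6.33×10^-6 m⁴; J_BC = π(0.119)⁴/32 = 1.97×10^-5 m⁴; J_CD = π(0.211)⁴/32 = 1.95×10^-4 m⁴.
θ = (T/G)·Σ L_i/J_i = (5798/80.7×10⁹)·(0.525/6.33×10^-6 + 2.17/1.97×10^-5 + 2.50/1.95×10^-4) = 0.01480 rad.

0.848°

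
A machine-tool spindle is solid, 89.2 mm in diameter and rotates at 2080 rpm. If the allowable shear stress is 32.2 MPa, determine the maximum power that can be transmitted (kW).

J = πd⁴/32 = π(0.0892)⁴/32 = 6.215×10^-6 m⁴.
T_max = τ_allow·J/r = 3.22×10^7 × 6.215×10^-6 / 0.0446 = 4487 N·m.
ω = 2π·2080/60 = 217.8 rad/s, so P_max = T_max·ω = 9.774×10^5 W.

977 kW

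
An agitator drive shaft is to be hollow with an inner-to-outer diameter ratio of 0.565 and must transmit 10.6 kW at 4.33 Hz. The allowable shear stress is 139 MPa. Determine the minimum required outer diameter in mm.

ω = 2π·4.33 = 27.21 rad/s, so T = P/ω = 10.6×10³ / 27.21 = 389.6 N·m.
For a hollow shaft with d_i/d_o = 0.565: τ_max = 16T/(π d_o³ (1−k⁴)), so d_o = [16T/(π τ_allow (1−k⁴))]^(1/3) = [16·389.6/(π·1.39×10^8·0.8981)]^(1/3) = 0.02514 m.

25.1 mm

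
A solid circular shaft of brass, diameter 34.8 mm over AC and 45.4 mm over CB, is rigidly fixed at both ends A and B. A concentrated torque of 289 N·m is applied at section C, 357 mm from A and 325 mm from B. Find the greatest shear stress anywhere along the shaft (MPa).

12.0 MPa

Compatibility: T_A·a/J_AC = T_B·b/J_CB with T_A + T_B = T₀.
J_AC = 1.44×10^-7 m⁴, J_CB = 4.17×10^-7 m⁴, so T_A = T₀·(J_AC/a)/((J_AC/a)+(J_CB/b)) = 69.11 N·m, T_B = 219.9 N·m.
τ in each portion: τ_AC = 8.35×10^6 Pa, τ_CB = 1.20×10^7 Pa; maximum is in CB.
τ_max = T_CB·r/J = 219.9·0.0227/4.17×10^-7 = 1.197×10^7 Pa.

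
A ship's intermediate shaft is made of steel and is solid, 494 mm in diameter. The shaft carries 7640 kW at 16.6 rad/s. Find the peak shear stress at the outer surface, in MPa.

ω = 16.6 rad/s, so T = P/ω = 7640×10³ / 16.60 = 460200 N·m.
J = πd⁴/32 = π(0.494)⁴/32 = 5.847×10^-3 m⁴.
τ_max = T·r/J = 460200 × 0.247 / 5.847×10^-3 = 1.944×10^7 Pa.

19.4 MPa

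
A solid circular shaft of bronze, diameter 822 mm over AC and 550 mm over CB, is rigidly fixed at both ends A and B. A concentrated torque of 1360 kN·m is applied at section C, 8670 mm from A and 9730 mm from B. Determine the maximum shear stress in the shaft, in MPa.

Compatibility: T_A·a/J_AC = T_B·b/J_CB with T_A + T_B = T₀.
J_AC = 0.0448 m⁴, J_CB = 8.98×10^-3 m⁴, so T_A = T₀·(J_AC/a)/((J_AC/a)+(J_CB/b)) = 1.154e6 N·m, T_B = 206100 N·m.
τ in each portion: τ_AC = 1.06×10^7 Pa, τ_CB = 6.31×10^6 Pa; maximum is in AC.
τ_max = T_AC·r/J = 1.154e6·0.411/0.0448 = 1.058×10^7 Pa.

10.6 MPa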